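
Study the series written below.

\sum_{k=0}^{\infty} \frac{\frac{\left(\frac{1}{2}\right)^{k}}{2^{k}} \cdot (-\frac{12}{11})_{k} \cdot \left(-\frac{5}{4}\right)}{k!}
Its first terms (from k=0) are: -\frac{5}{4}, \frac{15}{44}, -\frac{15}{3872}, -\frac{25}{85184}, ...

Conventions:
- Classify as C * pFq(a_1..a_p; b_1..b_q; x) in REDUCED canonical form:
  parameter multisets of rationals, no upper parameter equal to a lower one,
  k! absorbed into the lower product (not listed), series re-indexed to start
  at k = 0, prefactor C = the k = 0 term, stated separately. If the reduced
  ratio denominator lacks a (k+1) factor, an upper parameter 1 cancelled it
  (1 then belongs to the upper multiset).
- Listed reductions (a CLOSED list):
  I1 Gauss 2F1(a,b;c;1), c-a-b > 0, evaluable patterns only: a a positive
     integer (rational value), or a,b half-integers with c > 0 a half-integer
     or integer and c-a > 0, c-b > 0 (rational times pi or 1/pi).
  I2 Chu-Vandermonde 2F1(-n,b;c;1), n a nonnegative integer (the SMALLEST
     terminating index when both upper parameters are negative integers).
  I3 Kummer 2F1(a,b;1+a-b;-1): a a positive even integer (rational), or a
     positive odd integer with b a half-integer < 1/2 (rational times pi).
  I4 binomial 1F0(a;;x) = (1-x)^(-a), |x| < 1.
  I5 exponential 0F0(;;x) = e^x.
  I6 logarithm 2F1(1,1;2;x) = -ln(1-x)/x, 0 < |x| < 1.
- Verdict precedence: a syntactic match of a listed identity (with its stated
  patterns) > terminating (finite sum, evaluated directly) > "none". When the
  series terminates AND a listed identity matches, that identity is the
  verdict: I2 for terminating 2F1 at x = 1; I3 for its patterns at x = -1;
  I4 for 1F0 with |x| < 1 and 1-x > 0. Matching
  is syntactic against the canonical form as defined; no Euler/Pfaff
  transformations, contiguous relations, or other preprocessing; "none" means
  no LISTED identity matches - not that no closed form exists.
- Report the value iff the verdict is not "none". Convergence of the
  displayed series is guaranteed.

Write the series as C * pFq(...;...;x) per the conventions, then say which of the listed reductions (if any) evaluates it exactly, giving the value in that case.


The tell: t_0 = -\frac{5}{4} here, and the two k-th powers (prefactor -5/4) combine into one argument.
Adjacent-term ratio: r(k) = \frac{1}{4} * (k-\frac{12}{11}) / [(k+1)] ; factor over Q: parameters, x = \frac{1}{4}, and C = -\frac{5}{4}.

Classification (C = -\frac{5}{4}): 1F0 with upper {-\frac{12}{11}}, lower {-}, argument x = \frac{1}{4}. Verdict (x = \frac{1}{4}): the I4 binomial reduction applies (the 1F0 binomial series: exponent 12/11, x = \frac{1}{4}). Hence: \left(-\frac{5}{4}\right) \cdot \left(\frac{3}{4}\right)^{\frac{12}{11}}.


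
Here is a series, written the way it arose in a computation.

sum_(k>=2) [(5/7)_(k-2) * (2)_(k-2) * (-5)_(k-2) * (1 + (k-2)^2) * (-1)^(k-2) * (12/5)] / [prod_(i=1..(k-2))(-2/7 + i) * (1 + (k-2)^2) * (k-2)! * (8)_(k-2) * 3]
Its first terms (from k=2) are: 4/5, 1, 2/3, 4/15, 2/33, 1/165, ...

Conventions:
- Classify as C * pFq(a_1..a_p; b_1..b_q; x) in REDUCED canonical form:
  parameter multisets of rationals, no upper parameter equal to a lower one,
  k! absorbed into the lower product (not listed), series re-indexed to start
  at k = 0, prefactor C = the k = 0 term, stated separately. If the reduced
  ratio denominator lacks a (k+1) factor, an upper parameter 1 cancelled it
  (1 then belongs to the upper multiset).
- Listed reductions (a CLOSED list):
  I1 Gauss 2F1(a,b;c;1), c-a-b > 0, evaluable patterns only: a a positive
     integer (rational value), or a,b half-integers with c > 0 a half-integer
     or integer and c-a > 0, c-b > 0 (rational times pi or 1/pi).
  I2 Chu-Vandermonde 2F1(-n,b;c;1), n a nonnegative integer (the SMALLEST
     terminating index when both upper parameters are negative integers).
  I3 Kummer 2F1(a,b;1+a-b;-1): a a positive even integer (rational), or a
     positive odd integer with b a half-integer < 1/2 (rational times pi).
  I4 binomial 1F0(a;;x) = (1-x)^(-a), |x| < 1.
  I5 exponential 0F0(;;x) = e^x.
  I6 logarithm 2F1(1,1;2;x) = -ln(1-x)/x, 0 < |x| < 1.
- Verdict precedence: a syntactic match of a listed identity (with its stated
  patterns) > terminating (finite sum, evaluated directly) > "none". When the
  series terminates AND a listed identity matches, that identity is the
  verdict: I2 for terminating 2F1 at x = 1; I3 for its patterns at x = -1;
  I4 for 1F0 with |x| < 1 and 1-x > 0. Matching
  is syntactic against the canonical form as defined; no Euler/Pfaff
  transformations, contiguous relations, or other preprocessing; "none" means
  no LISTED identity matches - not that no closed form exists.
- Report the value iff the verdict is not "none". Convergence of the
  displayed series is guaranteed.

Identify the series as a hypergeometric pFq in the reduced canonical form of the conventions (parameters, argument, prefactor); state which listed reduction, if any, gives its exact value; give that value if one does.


This is 4/5 * 2F1(-5, 2; 8; -1) in reduced canonical form. Verdict: the Kummer evaluation I3 matches (x = -1; c = 8 equals 1+a-b for upper {-5, 2}: listed pattern). Sum: 14/5.

The tell: with t_0 = 4/5, the constant factors (prefactor 4/5) combine into one prefactor.
Ratio: r(k) = (-1) * (k-5) (k+2) / [(k+8) (k+1)] - poly over poly, x = (-1) from leading terms; C = 4/5 at k = 0.


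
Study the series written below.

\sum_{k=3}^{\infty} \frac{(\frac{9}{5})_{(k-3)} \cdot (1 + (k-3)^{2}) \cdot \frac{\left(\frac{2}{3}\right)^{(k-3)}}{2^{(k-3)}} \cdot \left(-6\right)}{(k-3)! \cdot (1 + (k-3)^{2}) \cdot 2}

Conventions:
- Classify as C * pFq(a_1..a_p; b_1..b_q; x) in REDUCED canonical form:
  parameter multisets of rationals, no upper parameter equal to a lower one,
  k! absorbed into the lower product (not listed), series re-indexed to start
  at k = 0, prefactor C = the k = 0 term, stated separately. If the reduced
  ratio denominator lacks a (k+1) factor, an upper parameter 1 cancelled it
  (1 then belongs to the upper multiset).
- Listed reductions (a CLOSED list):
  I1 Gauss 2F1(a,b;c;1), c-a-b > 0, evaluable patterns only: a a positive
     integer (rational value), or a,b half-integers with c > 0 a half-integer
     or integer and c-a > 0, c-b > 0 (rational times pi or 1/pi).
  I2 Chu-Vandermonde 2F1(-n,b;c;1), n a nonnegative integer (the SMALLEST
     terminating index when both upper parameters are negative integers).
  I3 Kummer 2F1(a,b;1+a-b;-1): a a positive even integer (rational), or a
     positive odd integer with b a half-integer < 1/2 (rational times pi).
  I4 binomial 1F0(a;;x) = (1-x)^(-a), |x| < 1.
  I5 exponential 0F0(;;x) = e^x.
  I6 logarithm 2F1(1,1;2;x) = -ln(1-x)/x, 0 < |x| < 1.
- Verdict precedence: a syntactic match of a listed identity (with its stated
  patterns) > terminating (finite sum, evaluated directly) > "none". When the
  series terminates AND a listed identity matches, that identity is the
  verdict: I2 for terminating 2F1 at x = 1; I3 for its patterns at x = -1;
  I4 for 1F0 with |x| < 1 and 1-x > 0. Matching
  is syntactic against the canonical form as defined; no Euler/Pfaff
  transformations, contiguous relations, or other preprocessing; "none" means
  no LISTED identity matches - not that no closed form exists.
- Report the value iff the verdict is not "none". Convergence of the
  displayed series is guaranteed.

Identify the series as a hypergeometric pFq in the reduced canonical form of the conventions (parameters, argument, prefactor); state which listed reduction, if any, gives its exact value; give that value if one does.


Prefactor -3, argument \frac{1}{3}: 1F0 with upper {\frac{9}{5}} over lower {-}. Verdict: binomial (I4) matches (the 1F0 binomial series: exponent -9/5, x = \frac{1}{3}). Value: \left(-3\right) \cdot \left(\frac{2}{3}\right)^{-\frac{9}{5}}.

Key step: x = \frac{1}{3} and the two k-th powers (C = -3) combine into one argument.
Adjacent-term ratio: r(k) = \frac{1}{3} * (k+\frac{9}{5}) / [(k+1)] - rational in k, leading ratio \frac{1}{3}; with t_0 = -3, classification follows.


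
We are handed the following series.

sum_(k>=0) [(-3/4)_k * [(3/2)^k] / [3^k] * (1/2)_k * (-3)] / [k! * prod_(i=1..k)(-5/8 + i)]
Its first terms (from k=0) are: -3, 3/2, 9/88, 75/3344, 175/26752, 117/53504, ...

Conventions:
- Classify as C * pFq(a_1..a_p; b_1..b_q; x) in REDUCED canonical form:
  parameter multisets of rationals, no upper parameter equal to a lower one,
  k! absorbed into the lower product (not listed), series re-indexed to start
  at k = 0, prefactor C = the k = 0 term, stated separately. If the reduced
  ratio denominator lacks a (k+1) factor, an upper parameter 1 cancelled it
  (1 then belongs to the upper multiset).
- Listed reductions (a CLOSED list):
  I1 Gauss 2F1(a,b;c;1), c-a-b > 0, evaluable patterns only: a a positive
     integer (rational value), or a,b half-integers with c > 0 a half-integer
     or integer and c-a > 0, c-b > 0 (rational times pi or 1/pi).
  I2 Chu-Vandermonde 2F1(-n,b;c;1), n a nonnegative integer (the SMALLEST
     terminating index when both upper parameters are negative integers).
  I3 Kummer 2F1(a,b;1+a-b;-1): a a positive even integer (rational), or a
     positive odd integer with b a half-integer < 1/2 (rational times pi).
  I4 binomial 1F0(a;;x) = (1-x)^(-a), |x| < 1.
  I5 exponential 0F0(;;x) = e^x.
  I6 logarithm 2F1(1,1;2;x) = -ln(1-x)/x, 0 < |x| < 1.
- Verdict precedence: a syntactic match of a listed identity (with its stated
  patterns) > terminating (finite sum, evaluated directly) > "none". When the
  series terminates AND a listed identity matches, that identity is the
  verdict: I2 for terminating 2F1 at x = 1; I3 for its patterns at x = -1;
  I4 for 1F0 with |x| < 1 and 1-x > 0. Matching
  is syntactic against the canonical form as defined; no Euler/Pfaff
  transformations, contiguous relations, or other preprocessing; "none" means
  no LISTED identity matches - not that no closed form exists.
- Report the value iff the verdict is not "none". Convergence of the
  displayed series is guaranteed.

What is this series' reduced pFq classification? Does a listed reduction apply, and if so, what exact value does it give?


Classification (C = -3): 2F1 with upper {-3/4, 1/2}, lower {3/8}, argument x = 1/2. Verdict: none - at argument 1/2 the multisets {-3/4, 1/2} ; {3/8} match no listed identity.

First insight: with t_0 = -3, the lower running product (C = -3, x = 1/2) is a rising factorial.
Consecutive-term ratio: r(k) = (1/2) * (k-3/4) (k+1/2) / [(k+3/8) (k+1)] - rational; roots negated = parameters, x = (1/2), C = -3.


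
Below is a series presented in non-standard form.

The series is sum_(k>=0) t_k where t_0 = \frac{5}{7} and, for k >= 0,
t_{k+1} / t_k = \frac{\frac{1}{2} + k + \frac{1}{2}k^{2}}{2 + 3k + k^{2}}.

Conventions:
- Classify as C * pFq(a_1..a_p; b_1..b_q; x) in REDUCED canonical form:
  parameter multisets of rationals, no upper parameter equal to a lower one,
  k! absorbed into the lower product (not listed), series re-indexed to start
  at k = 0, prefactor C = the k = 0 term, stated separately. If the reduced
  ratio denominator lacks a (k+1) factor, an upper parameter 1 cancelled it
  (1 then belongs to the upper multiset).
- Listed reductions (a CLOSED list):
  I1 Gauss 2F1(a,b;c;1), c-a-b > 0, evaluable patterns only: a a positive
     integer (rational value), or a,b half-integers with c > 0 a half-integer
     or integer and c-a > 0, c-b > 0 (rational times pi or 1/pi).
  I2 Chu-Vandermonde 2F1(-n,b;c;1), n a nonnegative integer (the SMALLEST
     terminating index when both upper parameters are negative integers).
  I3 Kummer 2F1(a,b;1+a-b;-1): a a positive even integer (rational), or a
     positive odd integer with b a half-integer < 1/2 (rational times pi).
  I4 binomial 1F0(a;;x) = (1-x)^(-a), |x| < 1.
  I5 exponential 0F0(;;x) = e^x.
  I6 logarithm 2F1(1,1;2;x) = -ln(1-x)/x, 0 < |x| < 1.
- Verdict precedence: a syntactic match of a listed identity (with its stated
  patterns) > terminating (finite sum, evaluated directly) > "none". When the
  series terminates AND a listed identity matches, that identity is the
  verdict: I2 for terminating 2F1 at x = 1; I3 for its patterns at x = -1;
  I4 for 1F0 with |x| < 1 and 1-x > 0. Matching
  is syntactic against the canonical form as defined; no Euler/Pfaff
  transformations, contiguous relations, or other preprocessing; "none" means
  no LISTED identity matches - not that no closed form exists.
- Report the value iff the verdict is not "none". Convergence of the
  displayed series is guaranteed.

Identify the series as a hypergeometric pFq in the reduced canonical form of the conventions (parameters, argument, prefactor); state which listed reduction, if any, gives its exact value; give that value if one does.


With C = \frac{5}{7}: the canonical form is 2F1(1, 1; 2; \frac{1}{2}). Verdict: logarithm (I6) applies (the logarithm: parameters (1,1;2), x = \frac{1}{2}). Sum: \left(-\frac{10}{7}\right) \cdot \ln\left(\frac{1}{2}\right).

Structural cue: with t_0 = \frac{5}{7}, factor the ratio over Q (C = 5/7, x = 1/2): negated roots = parameters.
Adjacent-term ratio: r(k) = \frac{1}{2} * (k+1) (k+1) / [(k+2) (k+1)] - rational; roots negated = parameters, x = \frac{1}{2}, C = \frac{5}{7}.


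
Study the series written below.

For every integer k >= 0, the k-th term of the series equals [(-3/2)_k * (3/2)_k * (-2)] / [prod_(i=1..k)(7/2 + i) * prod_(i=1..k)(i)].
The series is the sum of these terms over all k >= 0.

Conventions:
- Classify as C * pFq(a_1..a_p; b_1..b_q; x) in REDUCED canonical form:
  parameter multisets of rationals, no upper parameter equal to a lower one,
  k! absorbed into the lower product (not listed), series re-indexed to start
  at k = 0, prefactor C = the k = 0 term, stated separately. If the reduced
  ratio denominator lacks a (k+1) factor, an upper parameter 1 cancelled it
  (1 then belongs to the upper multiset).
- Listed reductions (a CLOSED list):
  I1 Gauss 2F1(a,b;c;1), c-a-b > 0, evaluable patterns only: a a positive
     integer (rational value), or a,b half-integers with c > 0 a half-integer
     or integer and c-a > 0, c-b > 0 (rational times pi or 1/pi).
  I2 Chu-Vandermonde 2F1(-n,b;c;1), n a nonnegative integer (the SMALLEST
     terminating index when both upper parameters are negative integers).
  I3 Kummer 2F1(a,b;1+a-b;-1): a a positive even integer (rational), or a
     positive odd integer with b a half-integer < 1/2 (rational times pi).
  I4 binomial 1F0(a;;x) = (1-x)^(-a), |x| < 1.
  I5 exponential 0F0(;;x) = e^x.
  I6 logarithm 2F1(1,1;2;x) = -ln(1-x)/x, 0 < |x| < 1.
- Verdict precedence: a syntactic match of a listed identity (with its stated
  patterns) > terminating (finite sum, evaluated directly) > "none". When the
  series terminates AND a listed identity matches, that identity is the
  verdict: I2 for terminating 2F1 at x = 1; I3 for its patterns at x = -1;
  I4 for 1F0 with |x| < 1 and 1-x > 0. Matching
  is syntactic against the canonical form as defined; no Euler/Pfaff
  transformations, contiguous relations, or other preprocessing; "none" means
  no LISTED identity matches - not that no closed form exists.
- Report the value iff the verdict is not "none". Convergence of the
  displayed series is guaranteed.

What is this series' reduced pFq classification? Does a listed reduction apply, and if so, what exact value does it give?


This is -2 * 2F1(-3/2, 3/2; 9/2; 1) in reduced canonical form. Verdict: Gauss (I1, half-integer pattern) fires (x = 1; upper {-3/2, 3/2} half-integers, c = 9/2 in the evaluable pattern). Its exact value is (-735/2048) * pi.

First insight: with t_0 = -2, the lower running product (prefactor -2) is a rising factorial.
Adjacent-term ratio: r(k) = 1 * (k-3/2) (k+3/2) / [(k+9/2) (k+1)] - rational in k, leading ratio 1; with t_0 = -2, classification follows.


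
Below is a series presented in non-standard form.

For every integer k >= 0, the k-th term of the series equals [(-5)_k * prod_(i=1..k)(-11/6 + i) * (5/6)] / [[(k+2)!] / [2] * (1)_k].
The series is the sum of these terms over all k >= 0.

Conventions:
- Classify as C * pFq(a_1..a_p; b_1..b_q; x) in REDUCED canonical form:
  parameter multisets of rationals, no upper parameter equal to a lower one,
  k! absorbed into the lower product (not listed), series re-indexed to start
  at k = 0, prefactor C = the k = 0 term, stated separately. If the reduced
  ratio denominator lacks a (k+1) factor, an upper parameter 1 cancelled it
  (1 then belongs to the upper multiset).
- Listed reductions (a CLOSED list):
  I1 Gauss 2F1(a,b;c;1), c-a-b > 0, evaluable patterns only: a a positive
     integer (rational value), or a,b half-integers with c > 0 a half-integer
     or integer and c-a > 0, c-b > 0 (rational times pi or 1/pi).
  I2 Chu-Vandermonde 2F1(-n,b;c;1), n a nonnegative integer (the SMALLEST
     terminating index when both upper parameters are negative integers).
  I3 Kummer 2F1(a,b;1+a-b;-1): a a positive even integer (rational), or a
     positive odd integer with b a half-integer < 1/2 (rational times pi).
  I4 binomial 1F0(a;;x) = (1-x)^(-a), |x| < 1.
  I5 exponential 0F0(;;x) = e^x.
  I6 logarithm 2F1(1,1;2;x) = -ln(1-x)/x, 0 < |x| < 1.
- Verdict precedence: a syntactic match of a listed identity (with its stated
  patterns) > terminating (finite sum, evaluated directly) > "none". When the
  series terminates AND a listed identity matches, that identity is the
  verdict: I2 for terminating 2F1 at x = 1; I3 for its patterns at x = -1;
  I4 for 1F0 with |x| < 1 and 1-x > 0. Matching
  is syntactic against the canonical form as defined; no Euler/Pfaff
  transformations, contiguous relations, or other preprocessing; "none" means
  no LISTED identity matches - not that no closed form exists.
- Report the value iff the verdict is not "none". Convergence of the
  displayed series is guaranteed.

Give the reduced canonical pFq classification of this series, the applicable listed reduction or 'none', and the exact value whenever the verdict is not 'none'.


Key observation: t_0 being 5/6, the denominator's factorial ratio (prefactor 5/6) is a lower Pochhammer.
Term ratio: r(k) = 1 * (k-5) (k-5/6) / [(k+3) (k+1)] - rational in k. x = 1; t_0 = 5/6; negate the roots.

At argument 1: a 2F1 with upper {-5, -5/6}, lower {3}, scaled by C = 5/6. Verdict: the Chu-Vandermonde identity I2 fires (terminating 2F1 at x = 1 with n = 5, b = -5/6, c = 3). Exact value: 6426545/3359232.


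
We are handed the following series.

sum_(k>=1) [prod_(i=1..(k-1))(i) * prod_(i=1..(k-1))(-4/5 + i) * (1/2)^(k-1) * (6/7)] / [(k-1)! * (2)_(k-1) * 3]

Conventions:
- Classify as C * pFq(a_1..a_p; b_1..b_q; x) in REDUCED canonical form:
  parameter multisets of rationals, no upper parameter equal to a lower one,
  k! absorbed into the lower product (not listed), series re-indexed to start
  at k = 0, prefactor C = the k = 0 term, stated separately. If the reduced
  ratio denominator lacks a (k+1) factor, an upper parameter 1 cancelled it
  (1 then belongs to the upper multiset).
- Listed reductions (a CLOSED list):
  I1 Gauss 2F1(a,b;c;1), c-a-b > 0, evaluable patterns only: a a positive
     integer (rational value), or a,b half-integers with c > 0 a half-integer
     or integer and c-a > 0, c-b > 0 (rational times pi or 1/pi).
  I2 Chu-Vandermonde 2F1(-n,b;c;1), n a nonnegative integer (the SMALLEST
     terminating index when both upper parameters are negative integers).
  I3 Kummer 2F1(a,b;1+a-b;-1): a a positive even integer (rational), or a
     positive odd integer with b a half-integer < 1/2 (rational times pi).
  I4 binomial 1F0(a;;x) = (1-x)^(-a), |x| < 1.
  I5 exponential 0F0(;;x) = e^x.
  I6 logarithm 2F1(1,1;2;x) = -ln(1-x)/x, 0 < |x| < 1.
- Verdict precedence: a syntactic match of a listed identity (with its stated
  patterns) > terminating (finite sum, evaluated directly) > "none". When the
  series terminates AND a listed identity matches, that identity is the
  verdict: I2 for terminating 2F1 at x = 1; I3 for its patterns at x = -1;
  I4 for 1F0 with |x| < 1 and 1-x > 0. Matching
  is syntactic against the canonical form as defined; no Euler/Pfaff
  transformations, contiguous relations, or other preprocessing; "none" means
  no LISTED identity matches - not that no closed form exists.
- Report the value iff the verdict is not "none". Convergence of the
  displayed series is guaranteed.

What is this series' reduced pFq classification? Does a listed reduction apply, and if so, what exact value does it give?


This is 2/7 * 2F1(1/5, 1; 2; 1/2) in reduced canonical form. Verdict: none here - no I1-I6 shape fits x = 1/2 with lower {2}.

The tell: t_0 being 2/7, the running product (C = 2/7, x = 1/2) telescopes to a rising factorial.
Adjacent-term ratio: r(k) = (1/2) * (k+1/5) (k+1) / [(k+2) (k+1)] - rational; roots negated = parameters, x = (1/2), C = 2/7.


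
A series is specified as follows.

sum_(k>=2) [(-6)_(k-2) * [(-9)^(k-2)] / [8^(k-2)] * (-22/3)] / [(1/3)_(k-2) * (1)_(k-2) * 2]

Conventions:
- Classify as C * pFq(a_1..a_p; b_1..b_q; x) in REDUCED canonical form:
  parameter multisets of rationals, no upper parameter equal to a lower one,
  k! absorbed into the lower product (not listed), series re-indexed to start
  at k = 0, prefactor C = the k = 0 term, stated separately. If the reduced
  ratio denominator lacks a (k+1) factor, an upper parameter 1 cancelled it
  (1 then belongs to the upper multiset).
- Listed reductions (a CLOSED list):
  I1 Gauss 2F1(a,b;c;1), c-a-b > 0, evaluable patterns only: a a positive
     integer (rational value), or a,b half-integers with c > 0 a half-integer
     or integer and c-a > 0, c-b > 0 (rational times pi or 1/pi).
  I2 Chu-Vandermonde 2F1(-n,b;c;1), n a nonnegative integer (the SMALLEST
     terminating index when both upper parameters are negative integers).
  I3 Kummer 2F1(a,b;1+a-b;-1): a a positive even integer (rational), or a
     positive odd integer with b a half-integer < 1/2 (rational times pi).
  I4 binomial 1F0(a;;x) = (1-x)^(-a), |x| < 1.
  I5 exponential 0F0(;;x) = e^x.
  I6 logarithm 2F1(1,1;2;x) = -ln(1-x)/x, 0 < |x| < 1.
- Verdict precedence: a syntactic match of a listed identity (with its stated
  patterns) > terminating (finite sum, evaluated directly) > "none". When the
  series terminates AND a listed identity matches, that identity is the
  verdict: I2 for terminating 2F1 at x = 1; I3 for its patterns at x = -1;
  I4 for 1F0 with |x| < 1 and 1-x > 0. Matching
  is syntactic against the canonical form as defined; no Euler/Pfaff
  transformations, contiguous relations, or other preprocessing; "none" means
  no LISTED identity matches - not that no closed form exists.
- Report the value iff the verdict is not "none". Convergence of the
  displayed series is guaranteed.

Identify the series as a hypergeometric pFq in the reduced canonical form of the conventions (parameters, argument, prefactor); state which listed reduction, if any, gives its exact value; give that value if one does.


First insight: from the first term -11/3: (1)_k (prefactor -11/3) is k! itself.
Step ratio: r(k) = (-9/8) * (k-6) / [(k+1/3) (k+1)] - rational in k. x = (-9/8); t_0 = -11/3; negate the roots.

Reduced: x = -9/8, 1F1, upper = {-6}, lower = {1/3}, C = -11/3. Verdict: terminating (-6 upstairs). 7 nonzero terms in all; added directly. Exact value: -3329317185799/9160359936.


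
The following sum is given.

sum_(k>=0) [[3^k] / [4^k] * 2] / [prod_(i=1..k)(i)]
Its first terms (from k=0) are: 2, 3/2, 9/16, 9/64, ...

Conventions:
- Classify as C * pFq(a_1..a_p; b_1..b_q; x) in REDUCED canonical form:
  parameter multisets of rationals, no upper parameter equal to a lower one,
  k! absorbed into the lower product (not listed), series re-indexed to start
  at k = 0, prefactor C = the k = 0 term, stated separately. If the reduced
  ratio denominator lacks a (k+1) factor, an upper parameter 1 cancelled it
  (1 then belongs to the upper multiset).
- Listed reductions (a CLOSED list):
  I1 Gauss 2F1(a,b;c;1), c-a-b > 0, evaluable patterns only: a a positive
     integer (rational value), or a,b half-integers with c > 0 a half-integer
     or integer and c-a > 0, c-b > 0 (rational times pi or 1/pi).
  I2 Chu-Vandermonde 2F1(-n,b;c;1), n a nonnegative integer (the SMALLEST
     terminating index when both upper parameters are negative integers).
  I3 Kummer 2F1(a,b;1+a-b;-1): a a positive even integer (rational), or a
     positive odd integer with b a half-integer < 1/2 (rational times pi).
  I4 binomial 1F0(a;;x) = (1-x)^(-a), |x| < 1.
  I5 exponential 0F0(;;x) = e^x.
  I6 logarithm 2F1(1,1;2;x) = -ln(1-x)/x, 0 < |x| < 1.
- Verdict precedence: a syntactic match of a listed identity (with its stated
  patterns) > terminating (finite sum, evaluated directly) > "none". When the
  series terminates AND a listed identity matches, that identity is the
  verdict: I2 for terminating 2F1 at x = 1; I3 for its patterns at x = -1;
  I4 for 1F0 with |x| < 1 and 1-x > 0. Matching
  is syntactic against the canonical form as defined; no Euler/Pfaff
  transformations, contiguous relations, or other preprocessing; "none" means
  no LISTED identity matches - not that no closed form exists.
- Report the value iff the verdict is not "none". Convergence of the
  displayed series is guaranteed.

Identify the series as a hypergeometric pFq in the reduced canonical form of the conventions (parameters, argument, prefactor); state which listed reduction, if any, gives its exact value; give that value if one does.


The series (x = 3/4) is 0F0: upper {-}, lower {-}, prefactor 2. Verdict (x = 3/4): exponential (I5) applies (the 0F0 exponential series at x = 3/4). Sum: 2 * e^(3/4).

Structural cue: t_0 being 2, the product of the first k integers (C = 2, x = 3/4) is k!.
Term ratio: r(k) = (3/4) * 1 / [(k+1)] - poly over poly, x = (3/4) from leading terms; C = 2 at k = 0.


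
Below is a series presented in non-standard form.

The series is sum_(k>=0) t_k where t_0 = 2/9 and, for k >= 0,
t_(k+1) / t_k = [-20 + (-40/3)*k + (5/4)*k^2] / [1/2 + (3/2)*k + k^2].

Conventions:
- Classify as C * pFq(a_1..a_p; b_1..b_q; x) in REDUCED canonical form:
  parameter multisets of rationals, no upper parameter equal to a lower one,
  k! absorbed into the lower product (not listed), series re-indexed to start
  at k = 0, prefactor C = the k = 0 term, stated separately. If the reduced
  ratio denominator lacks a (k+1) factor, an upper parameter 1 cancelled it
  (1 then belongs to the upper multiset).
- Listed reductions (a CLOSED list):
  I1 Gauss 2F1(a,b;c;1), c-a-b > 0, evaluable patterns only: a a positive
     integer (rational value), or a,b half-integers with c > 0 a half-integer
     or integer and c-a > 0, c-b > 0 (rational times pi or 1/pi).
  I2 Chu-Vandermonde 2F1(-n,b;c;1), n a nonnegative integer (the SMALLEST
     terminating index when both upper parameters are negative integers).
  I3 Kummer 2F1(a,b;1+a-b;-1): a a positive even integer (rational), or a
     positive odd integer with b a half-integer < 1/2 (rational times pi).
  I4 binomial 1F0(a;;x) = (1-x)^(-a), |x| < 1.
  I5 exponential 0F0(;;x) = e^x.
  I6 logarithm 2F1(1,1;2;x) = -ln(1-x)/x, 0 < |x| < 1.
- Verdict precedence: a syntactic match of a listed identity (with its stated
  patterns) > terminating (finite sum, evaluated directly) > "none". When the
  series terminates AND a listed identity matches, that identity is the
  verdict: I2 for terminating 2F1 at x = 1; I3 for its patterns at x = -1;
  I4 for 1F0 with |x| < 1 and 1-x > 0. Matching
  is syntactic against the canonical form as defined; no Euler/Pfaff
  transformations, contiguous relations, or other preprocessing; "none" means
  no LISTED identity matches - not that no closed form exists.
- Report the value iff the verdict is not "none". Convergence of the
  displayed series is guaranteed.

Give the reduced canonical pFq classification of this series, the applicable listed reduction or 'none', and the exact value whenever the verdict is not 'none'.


Prefactor 2/9, argument 5/4: 2F1 with upper {-12, 4/3} over lower {1/2}. Verdict: terminating - upper -12 stops the sum at k = 12; the 13 terms are added exactly. Value: -746510024/454444233597.

The tell: t_0 being 2/9, factor the ratio over Q (C = 2/9): negated roots = parameters.
Ratio: r(k) = (5/4) * (k-12) (k+4/3) / [(k+1/2) (k+1)] - poly over poly, x = (5/4) from leading terms; C = 2/9 at k = 0.


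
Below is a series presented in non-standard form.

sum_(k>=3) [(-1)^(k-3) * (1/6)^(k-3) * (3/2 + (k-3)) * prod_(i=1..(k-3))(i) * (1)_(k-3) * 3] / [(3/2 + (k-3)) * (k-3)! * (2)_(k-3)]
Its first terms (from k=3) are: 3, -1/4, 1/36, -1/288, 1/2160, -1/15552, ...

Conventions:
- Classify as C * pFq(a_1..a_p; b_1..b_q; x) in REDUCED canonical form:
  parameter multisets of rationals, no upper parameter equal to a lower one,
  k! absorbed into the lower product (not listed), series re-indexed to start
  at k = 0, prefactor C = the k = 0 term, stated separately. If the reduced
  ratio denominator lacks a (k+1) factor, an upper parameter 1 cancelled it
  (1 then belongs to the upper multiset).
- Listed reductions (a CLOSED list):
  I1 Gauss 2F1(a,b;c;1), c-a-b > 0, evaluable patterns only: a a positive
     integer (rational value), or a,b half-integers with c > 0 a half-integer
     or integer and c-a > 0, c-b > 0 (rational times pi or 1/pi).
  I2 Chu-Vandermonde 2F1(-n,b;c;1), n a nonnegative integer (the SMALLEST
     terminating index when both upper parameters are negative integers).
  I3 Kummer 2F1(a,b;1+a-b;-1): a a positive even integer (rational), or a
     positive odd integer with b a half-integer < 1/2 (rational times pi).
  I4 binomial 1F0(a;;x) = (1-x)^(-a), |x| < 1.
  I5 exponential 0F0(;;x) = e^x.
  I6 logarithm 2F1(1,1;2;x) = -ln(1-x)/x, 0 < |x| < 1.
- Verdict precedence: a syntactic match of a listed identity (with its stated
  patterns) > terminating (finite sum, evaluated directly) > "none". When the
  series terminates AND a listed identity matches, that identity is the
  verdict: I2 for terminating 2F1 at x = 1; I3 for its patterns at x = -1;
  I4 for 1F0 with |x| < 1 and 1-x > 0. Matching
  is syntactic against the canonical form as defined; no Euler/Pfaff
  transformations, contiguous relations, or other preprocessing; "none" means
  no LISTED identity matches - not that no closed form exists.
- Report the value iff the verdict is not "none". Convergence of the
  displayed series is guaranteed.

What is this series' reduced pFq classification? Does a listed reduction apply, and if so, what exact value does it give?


x = -1/6 here; the reduced form reads 2F1, upper {1, 1}, lower {2}, C = 3. Verdict: logarithm (I6) applies (the logarithm: parameters (1,1;2), x = -1/6). Hence: 18 * ln(7/6).

Key step: from the first term 3: the (-1)^k factor (C = 3, x = -1/6) folds into the argument's sign.
Term ratio: r(k) = (-1/6) * (k+1) (k+1) / [(k+2) (k+1)] - rational in k, leading ratio (-1/6); with t_0 = 3, classification follows.


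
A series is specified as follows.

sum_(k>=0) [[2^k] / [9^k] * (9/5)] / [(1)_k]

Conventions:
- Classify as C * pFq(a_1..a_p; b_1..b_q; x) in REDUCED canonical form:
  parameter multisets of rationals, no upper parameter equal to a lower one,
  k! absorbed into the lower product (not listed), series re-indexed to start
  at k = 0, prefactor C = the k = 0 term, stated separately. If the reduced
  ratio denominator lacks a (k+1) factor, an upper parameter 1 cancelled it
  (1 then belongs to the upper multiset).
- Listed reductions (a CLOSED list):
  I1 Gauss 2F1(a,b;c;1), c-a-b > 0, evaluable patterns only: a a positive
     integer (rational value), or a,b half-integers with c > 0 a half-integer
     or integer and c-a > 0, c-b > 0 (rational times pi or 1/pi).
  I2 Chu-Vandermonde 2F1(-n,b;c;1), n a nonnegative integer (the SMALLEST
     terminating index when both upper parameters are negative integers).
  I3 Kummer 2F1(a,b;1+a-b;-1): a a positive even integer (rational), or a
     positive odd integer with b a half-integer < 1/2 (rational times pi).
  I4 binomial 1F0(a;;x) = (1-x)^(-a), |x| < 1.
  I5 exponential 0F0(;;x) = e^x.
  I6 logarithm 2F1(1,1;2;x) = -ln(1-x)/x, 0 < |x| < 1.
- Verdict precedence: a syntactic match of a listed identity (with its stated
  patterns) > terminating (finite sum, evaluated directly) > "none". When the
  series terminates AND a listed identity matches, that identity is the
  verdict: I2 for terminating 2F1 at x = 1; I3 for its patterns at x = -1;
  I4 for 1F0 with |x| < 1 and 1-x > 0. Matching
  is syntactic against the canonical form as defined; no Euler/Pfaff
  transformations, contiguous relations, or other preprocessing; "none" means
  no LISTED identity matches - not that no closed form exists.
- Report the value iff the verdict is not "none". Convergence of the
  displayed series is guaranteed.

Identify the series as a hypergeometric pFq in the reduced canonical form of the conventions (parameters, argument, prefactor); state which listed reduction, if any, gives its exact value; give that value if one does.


Structural cue: from the first term 9/5: (1)_k (C = 9/5) is k! itself.
Consecutive-term ratio: r(k) = (2/9) * 1 / [(k+1)] ; factor over Q: parameters, x = (2/9), and C = 9/5.

Reduced: x = 2/9, 0F0, upper = {-}, lower = {-}, C = 9/5. Verdict: the exponential series (I5) matches (the 0F0 exponential series at x = 2/9). Sum: (9/5) * e^(2/9).


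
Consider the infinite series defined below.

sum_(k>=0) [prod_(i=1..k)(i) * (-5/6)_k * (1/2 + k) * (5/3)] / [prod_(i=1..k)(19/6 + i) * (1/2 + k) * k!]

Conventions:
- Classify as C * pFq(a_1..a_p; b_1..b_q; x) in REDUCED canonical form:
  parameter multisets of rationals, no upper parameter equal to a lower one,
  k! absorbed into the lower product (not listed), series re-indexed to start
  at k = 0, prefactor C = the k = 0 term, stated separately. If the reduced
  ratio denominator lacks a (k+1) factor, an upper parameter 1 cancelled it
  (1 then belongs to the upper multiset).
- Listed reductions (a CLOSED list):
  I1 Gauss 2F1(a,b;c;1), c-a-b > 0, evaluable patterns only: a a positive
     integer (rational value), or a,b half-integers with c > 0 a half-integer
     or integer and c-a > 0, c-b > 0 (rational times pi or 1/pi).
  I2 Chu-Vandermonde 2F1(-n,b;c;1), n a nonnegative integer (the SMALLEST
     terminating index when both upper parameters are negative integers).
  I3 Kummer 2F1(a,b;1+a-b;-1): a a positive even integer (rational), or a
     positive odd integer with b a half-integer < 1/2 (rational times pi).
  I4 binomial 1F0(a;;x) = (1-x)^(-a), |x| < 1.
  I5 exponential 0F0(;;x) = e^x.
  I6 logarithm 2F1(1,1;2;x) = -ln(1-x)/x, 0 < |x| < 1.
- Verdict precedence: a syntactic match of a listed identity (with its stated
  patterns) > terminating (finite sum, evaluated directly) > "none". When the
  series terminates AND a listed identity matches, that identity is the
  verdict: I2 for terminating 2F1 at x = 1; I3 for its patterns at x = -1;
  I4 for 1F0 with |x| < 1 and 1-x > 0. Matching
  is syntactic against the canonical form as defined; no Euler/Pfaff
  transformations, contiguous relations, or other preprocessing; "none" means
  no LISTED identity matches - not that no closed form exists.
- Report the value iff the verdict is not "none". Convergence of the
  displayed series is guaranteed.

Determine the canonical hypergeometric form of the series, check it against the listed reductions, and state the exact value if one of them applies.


The series (x = 1) is 2F1: upper {-5/6, 1}, lower {25/6}, prefactor 5/3. Verdict: the Gauss summation I1 fires (x = 1: the Gamma ratio telescopes since c-a-b = 4 > 0 and a = 1 in Z>0). Hence: 95/72.

Structural cue: from the first term 5/3: the running product (C = 5/3) telescopes to a rising factorial.
Adjacent-term ratio: r(k) = 1 * (k-5/6) (k+1) / [(k+25/6) (k+1)] ; factor over Q: parameters, x = 1, and C = 5/3.


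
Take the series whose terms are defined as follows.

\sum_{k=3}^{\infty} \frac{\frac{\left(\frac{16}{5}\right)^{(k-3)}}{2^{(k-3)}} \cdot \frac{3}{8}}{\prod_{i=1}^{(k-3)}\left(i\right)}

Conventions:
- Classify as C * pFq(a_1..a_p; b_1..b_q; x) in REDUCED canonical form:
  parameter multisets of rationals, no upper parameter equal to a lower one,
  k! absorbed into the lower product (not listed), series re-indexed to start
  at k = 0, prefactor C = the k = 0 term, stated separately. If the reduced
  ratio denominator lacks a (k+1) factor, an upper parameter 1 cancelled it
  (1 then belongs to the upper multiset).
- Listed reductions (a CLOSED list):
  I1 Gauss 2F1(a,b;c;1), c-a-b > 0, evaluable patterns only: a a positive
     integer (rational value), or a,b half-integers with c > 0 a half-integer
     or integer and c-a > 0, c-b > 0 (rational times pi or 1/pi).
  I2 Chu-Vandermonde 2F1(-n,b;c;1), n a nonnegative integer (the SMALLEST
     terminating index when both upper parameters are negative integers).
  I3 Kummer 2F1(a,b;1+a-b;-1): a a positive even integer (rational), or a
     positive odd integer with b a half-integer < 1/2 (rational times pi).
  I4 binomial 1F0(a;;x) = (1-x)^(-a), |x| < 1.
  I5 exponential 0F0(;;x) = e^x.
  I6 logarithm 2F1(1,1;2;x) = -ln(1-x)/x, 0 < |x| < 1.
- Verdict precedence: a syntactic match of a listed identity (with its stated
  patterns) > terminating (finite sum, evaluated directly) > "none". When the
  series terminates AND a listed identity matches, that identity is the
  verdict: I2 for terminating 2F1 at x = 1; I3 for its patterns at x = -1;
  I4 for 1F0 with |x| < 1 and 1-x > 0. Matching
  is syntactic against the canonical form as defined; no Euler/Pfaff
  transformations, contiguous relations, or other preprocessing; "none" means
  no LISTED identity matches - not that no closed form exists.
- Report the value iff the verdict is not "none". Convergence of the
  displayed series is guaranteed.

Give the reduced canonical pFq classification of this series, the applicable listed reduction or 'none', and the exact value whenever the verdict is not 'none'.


This is \frac{3}{8} * 0F0(-; -; \frac{8}{5}) in reduced canonical form. Verdict: the I5 exponential reduction fires (the 0F0 exponential series at x = \frac{8}{5}). Hence: \frac{3}{8} \cdot e^{\frac{8}{5}}.

The tell: with t_0 = \frac{3}{8}, the two k-th powers (C = 3/8) combine into one argument.
Step ratio: r(k) = \frac{8}{5} * 1 / [(k+1)] - poly over poly, x = \frac{8}{5} from leading terms; C = \frac{3}{8} at k = 0.


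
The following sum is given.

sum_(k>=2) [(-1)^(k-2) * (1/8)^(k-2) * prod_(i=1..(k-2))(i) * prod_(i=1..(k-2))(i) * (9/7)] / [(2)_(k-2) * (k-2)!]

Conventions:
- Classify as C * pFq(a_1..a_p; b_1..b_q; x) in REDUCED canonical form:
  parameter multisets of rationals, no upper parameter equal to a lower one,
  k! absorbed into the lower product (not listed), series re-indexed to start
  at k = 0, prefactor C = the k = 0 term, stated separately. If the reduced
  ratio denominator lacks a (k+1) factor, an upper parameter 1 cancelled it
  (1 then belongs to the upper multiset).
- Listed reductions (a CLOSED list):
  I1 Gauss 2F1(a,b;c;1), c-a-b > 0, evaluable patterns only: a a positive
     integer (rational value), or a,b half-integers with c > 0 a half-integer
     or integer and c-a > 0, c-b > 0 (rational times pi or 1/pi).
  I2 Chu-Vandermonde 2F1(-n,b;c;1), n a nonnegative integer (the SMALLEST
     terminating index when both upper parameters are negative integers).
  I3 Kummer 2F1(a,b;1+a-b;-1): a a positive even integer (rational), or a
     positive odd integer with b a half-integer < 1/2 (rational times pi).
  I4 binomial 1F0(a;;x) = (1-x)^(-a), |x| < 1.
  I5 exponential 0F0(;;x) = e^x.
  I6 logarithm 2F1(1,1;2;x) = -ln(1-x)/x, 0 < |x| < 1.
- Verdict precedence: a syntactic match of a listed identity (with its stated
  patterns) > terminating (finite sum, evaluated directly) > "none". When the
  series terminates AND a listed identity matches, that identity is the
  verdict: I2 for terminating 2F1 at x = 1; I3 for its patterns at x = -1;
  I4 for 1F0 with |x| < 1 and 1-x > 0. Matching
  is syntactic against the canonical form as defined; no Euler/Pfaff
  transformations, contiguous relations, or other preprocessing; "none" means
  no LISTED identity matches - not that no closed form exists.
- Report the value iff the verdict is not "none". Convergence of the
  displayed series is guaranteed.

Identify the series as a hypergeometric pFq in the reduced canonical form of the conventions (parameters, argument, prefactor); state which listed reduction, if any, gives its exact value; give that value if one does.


Prefactor 9/7, argument -1/8: 2F1 with upper {1, 1} over lower {2}. Verdict: this is logarithm (I6) (the logarithm: parameters (1,1;2), x = -1/8). Exact value: (72/7) * ln(9/8).

The tell: t_0 being 9/7, the running product (C = 9/7, x = -1/8) telescopes to a rising factorial.
Adjacent-term ratio: r(k) = (-1/8) * (k+1) (k+1) / [(k+2) (k+1)] - rational in k, leading ratio (-1/8); with t_0 = 9/7, classification follows.
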